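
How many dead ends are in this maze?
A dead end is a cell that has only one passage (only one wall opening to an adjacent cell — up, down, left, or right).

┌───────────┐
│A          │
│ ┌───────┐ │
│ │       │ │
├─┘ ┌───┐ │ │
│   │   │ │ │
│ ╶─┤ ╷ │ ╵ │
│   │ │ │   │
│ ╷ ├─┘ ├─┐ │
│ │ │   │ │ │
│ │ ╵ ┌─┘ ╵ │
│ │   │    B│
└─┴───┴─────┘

Checking each cell for number of passages:

Dead ends found at positions:
  (1, 0)
  (3, 2)
  (4, 4)
  (5, 0)
  (5, 3)
Total dead ends: 5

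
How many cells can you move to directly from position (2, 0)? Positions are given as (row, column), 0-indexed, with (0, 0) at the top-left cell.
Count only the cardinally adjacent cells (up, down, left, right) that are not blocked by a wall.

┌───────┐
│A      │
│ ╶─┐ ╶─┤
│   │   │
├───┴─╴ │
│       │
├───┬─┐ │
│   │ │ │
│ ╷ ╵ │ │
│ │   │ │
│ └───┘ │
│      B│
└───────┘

Checking passable neighbors of (2, 0):
Neighbors: (2, 1)
Count: 1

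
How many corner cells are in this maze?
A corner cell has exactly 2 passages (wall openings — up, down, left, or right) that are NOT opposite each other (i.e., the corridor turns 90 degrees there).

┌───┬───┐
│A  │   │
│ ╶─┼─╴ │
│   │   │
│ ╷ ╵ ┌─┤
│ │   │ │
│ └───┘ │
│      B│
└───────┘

Counting corner cells (2 non-opposite passages):
Total corners: 9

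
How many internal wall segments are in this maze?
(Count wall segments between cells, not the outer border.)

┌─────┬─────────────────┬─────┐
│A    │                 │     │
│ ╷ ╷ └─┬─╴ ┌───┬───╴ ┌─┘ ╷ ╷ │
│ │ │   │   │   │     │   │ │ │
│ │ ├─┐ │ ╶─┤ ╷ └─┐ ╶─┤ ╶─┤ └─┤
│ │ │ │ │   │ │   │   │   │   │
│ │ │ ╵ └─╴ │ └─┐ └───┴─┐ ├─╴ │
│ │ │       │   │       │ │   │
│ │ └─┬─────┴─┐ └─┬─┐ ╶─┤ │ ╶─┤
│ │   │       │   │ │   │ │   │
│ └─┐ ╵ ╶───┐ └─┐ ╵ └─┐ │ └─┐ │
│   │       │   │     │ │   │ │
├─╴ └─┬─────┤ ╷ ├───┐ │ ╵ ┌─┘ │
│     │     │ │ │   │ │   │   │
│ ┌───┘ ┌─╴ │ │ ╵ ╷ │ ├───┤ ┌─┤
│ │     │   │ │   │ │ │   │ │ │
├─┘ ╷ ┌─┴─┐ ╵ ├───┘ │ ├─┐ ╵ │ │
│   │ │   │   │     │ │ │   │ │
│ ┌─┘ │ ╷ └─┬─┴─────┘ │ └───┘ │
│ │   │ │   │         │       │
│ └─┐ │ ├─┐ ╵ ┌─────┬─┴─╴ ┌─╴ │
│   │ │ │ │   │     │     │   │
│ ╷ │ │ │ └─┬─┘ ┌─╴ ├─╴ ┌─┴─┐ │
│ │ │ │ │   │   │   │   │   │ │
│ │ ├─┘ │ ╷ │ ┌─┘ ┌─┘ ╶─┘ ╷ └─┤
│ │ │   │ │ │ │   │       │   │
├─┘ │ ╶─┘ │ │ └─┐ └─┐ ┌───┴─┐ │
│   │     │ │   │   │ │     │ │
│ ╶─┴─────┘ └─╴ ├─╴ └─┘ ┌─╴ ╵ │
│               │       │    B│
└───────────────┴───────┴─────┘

Counting internal wall segments:
Total internal walls: 196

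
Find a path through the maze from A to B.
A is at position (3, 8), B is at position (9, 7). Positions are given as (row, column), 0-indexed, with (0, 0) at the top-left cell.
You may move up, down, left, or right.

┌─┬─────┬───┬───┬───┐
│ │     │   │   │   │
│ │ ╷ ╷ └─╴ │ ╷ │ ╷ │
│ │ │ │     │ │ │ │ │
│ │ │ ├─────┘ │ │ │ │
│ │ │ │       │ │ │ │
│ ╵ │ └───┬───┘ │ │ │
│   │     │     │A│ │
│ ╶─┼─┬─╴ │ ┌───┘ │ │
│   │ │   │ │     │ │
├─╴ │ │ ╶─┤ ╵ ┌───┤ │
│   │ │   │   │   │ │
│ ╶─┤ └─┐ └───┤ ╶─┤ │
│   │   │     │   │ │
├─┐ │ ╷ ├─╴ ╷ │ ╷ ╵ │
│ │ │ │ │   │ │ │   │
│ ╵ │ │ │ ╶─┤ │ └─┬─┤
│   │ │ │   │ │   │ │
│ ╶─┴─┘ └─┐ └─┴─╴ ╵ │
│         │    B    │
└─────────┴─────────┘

Finding the shortest path from (3, 8) to (9, 7):
Path length: 19 steps
Directions: up → up → up → right → down → down → down → down → down → down → down → left → up → left → down → down → right → down → left

Solution:

┌─┬─────┬───┬───┬───┐
│ │     │   │   │↱ ↓│
│ │ ╷ ╷ └─╴ │ ╷ │ ╷ │
│ │ │ │     │ │ │↑│↓│
│ │ │ ├─────┘ │ │ │ │
│ │ │ │       │ │↑│↓│
│ ╵ │ └───┬───┘ │ │ │
│   │     │     │A│↓│
│ ╶─┼─┬─╴ │ ┌───┘ │ │
│   │ │   │ │     │↓│
├─╴ │ │ ╶─┤ ╵ ┌───┤ │
│   │ │   │   │   │↓│
│ ╶─┤ └─┐ └───┤ ╶─┤ │
│   │   │     │↓ ↰│↓│
├─┐ │ ╷ ├─╴ ╷ │ ╷ ╵ │
│ │ │ │ │   │ │↓│↑ ↲│
│ ╵ │ │ │ ╶─┤ │ └─┬─┤
│   │ │ │   │ │↳ ↓│ │
│ ╶─┴─┘ └─┐ └─┴─╴ ╵ │
│         │    B ↲  │
└─────────┴─────────┘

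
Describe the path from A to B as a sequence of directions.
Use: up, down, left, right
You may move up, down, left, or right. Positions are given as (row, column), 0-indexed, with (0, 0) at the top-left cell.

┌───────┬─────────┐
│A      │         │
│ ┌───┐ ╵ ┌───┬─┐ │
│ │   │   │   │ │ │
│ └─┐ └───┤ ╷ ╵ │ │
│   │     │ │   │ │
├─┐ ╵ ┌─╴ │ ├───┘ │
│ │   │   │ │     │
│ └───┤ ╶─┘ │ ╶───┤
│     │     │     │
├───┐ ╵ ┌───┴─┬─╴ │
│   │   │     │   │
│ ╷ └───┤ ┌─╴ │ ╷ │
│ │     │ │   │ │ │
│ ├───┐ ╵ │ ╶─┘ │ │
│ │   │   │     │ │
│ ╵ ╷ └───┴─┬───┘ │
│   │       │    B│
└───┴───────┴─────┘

Finding the path and converting it to directions:
Path through cells: (0,0) → (0,1) → (0,2) → (0,3) → (1,3) → (1,4) → (0,4) → (0,5) → (0,6) → (0,7) → (0,8) → (1,8) → (2,8) → (3,8) → (3,7) → (3,6) → (4,6) → (4,7) → (4,8) → (5,8) → (6,8) → (7,8) → (8,8)
Directions: right, right, right, down, right, up, right, right, right, right, down, down, down, left, left, down, right, right, down, down, down, down

Solution:

┌───────┬─────────┐
│A → → ↓│↱ → → → ↓│
│ ┌───┐ ╵ ┌───┬─┐ │
│ │   │↳ ↑│   │ │↓│
│ └─┐ └───┤ ╷ ╵ │ │
│   │     │ │   │↓│
├─┐ ╵ ┌─╴ │ ├───┘ │
│ │   │   │ │↓ ← ↲│
│ └───┤ ╶─┘ │ ╶───┤
│     │     │↳ → ↓│
├───┐ ╵ ┌───┴─┬─╴ │
│   │   │     │  ↓│
│ ╷ └───┤ ┌─╴ │ ╷ │
│ │     │ │   │ │↓│
│ ├───┐ ╵ │ ╶─┘ │ │
│ │   │   │     │↓│
│ ╵ ╷ └───┴─┬───┘ │
│   │       │    B│
└───┴───────┴─────┘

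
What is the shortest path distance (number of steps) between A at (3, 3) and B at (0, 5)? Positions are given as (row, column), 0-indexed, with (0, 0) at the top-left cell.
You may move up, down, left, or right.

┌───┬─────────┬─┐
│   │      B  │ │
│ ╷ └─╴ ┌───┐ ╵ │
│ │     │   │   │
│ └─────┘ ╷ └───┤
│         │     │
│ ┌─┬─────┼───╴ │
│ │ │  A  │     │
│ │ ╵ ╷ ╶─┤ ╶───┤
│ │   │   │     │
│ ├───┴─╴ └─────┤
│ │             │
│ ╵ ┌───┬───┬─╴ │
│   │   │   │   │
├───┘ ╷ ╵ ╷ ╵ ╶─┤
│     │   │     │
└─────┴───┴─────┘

Finding path from (3, 3) to (0, 5):
Path: (3,3) → (4,3) → (4,4) → (5,4) → (5,3) → (5,2) → (5,1) → (6,1) → (6,0) → (5,0) → (4,0) → (3,0) → (2,0) → (1,0) → (0,0) → (0,1) → (1,1) → (1,2) → (1,3) → (0,3) → (0,4) → (0,5)
Distance: 21 steps

Solution:

┌───┬─────────┬─┐
│↱ ↓│  ↱ → B  │ │
│ ╷ └─╴ ┌───┐ ╵ │
│↑│↳ → ↑│   │   │
│ └─────┘ ╷ └───┤
│↑        │     │
│ ┌─┬─────┼───╴ │
│↑│ │  A  │     │
│ │ ╵ ╷ ╶─┤ ╶───┤
│↑│   │↳ ↓│     │
│ ├───┴─╴ └─────┤
│↑│↓ ← ← ↲      │
│ ╵ ┌───┬───┬─╴ │
│↑ ↲│   │   │   │
├───┘ ╷ ╵ ╷ ╵ ╶─┤
│     │   │     │
└─────┴───┴─────┘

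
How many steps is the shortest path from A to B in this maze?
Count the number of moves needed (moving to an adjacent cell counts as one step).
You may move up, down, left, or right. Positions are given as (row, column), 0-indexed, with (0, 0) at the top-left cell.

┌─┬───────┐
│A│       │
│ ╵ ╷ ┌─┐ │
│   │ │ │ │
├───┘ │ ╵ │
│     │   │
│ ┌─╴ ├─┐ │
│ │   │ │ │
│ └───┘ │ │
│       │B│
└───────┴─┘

Using BFS to find shortest path:
Start: (0, 0), End: (4, 4)
Path found:
(0,0) → (1,0) → (1,1) → (0,1) → (0,2) → (0,3) → (0,4) → (1,4) → (2,4) → (3,4) → (4,4)
Number of steps: 10

Solution:

┌─┬───────┐
│A│↱ → → ↓│
│ ╵ ╷ ┌─┐ │
│↳ ↑│ │ │↓│
├───┘ │ ╵ │
│     │  ↓│
│ ┌─╴ ├─┐ │
│ │   │ │↓│
│ └───┘ │ │
│       │B│
└───────┴─┘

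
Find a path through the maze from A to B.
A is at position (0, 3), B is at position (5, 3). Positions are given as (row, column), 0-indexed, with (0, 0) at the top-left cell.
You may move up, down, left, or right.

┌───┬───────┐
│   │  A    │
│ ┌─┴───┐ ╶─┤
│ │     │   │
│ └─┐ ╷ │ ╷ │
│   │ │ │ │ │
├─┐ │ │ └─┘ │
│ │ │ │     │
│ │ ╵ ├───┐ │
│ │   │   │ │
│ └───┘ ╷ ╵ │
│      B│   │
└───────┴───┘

Finding the shortest path from (0, 3) to (5, 3):
Path length: 11 steps
Directions: right → down → right → down → down → down → down → left → up → left → down

Solution:

┌───┬───────┐
│   │  A ↓  │
│ ┌─┴───┐ ╶─┤
│ │     │↳ ↓│
│ └─┐ ╷ │ ╷ │
│   │ │ │ │↓│
├─┐ │ │ └─┘ │
│ │ │ │    ↓│
│ │ ╵ ├───┐ │
│ │   │↓ ↰│↓│
│ └───┘ ╷ ╵ │
│      B│↑ ↲│
└───────┴───┘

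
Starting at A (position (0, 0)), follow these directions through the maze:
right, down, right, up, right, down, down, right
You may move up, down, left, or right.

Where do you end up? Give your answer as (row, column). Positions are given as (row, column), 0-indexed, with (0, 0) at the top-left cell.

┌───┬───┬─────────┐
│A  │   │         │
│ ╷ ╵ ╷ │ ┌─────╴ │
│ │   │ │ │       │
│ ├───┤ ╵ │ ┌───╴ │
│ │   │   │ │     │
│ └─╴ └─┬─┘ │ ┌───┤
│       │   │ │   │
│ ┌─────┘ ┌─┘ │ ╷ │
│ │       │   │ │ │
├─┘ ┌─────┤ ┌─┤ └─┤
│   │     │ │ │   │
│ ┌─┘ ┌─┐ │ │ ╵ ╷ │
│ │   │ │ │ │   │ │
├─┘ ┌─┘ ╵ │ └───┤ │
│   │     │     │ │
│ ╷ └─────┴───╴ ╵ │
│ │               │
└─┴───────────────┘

Following directions step by step:
Start: (0, 0)
  right: (0, 0) → (0, 1)
  down: (0, 1) → (1, 1)
  right: (1, 1) → (1, 2)
  up: (1, 2) → (0, 2)
  right: (0, 2) → (0, 3)
  down: (0, 3) → (1, 3)
  down: (1, 3) → (2, 3)
  right: (2, 3) → (2, 4)
Final position: (2, 4)

Path taken:

┌───┬───┬─────────┐
│A ↓│↱ ↓│         │
│ ╷ ╵ ╷ │ ┌─────╴ │
│ │↳ ↑│↓│ │       │
│ ├───┤ ╵ │ ┌───╴ │
│ │   │↳ B│ │     │
│ └─╴ └─┬─┘ │ ┌───┤
│       │   │ │   │
│ ┌─────┘ ┌─┘ │ ╷ │
│ │       │   │ │ │
├─┘ ┌─────┤ ┌─┤ └─┤
│   │     │ │ │   │
│ ┌─┘ ┌─┐ │ │ ╵ ╷ │
│ │   │ │ │ │   │ │
├─┘ ┌─┘ ╵ │ └───┤ │
│   │     │     │ │
│ ╷ └─────┴───╴ ╵ │
│ │               │
└─┴───────────────┘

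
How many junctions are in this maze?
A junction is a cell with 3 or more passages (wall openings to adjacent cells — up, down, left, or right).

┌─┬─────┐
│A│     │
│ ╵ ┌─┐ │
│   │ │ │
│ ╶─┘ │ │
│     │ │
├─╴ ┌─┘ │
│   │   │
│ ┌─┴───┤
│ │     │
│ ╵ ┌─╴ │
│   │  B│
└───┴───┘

Checking each cell for number of passages:

Junctions found (3+ passages):
  (1, 0): 3 passages
  (2, 1): 3 passages
Total junctions: 2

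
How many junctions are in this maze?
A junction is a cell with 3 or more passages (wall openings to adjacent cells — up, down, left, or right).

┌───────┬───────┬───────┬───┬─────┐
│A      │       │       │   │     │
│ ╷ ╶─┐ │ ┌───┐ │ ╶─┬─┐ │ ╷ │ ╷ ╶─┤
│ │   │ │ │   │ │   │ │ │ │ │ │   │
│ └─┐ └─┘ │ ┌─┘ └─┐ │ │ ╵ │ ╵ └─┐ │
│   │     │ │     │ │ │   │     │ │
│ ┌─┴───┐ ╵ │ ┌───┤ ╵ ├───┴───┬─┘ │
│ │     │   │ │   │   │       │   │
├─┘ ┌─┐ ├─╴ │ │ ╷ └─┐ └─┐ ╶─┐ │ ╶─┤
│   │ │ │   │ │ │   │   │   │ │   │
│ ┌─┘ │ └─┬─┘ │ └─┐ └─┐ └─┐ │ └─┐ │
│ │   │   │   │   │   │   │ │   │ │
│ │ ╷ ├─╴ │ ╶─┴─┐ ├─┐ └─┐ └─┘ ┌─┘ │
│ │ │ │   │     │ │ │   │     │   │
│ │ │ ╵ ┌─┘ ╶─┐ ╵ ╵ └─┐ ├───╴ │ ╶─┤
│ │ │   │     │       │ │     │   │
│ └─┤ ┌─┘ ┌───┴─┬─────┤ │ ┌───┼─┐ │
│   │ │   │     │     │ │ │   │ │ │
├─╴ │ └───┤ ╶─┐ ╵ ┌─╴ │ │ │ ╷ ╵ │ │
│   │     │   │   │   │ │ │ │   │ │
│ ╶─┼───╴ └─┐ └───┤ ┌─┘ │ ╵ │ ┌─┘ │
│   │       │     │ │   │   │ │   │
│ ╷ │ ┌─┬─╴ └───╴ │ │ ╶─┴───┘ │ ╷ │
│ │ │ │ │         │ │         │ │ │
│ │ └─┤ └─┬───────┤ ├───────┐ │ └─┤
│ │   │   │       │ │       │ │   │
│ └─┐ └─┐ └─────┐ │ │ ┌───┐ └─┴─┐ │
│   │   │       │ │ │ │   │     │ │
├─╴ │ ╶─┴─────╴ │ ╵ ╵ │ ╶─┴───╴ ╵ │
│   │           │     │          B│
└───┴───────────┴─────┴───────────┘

Checking each cell for number of passages:

Junctions found (3+ passages):
  (0, 1): 3 passages
  (0, 15): 3 passages
  (2, 0): 3 passages
  (2, 4): 3 passages
  (2, 7): 3 passages
  (2, 14): 3 passages
  (3, 5): 3 passages
  (3, 10): 3 passages
  (3, 12): 3 passages
  (5, 2): 3 passages
  (5, 14): 3 passages
  (6, 5): 3 passages
  (6, 14): 3 passages
  (7, 2): 3 passages
  (7, 5): 3 passages
  (7, 8): 3 passages
  (7, 9): 3 passages
  (9, 14): 3 passages
  (10, 0): 3 passages
  (10, 4): 3 passages
  (10, 16): 3 passages
  (11, 5): 3 passages
  (11, 14): 3 passages
  (13, 2): 3 passages
  (14, 9): 3 passages
  (14, 15): 3 passages
Total junctions: 26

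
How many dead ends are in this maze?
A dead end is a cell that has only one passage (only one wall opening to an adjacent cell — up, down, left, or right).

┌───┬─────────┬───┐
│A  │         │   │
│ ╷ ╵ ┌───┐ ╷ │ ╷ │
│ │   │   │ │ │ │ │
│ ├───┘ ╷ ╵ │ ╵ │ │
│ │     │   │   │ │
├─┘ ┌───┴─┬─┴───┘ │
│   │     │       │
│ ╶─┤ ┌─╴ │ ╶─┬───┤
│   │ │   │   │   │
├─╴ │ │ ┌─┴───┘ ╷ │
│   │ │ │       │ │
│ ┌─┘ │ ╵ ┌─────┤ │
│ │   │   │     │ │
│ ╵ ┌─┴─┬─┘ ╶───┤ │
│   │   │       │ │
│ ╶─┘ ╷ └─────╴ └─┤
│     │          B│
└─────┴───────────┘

Checking each cell for number of passages:

Dead ends found at positions:
  (2, 0)
  (4, 6)
  (6, 7)
  (7, 4)
  (7, 8)
  (8, 8)
Total dead ends: 6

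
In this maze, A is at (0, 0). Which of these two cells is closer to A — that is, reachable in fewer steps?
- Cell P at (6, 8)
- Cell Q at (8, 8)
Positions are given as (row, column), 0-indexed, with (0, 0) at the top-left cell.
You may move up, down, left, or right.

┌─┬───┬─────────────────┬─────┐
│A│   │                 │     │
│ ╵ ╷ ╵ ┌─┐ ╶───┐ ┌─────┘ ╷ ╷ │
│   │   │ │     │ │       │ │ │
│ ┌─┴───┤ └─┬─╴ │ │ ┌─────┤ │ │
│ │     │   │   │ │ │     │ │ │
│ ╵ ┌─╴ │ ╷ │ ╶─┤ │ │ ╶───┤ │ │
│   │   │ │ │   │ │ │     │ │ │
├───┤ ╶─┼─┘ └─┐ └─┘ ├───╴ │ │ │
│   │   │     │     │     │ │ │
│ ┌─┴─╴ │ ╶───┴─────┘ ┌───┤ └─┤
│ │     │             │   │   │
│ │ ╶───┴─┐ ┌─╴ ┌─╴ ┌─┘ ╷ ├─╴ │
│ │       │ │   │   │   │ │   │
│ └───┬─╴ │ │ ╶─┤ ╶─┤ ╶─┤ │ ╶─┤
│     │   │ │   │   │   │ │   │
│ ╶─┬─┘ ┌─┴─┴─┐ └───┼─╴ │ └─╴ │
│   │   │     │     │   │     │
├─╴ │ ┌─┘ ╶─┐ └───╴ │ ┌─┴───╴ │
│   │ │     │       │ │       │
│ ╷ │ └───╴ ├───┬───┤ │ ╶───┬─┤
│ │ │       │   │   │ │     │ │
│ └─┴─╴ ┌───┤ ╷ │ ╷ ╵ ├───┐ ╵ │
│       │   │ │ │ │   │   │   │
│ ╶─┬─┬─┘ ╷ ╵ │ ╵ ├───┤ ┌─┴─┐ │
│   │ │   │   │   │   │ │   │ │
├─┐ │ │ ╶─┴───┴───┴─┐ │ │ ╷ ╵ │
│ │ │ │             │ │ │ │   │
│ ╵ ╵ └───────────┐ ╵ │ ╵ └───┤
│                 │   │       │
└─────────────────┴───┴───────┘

Shortest path A → P at (6, 8): 48 steps
Shortest path A → Q at (8, 8): 38 steps

Q is closer (38 steps vs 48 steps).

Path to P:

┌─┬───┬─────────────────┬─────┐
│A│   │                 │     │
│ ╵ ╷ ╵ ┌─┐ ╶───┐ ┌─────┘ ╷ ╷ │
│↓  │   │ │     │ │       │ │ │
│ ┌─┴───┤ └─┬─╴ │ │ ┌─────┤ │ │
│↓│↱ → ↓│   │   │ │ │     │ │ │
│ ╵ ┌─╴ │ ╷ │ ╶─┤ │ │ ╶───┤ │ │
│↳ ↑│↓ ↲│ │ │   │ │ │     │ │ │
├───┤ ╶─┼─┘ └─┐ └─┘ ├───╴ │ │ │
│   │↳ ↓│     │     │     │ │ │
│ ┌─┴─╴ │ ╶───┴─────┘ ┌───┤ └─┤
│ │↓ ← ↲│      ↱ → ↓  │   │   │
│ │ ╶───┴─┐ ┌─╴ ┌─╴ ┌─┘ ╷ ├─╴ │
│ │↳ → → ↓│ │↱ ↑│P ↲│   │ │   │
│ └───┬─╴ │ │ ╶─┤ ╶─┤ ╶─┤ │ ╶─┤
│     │↓ ↲│ │↑ ↰│   │   │ │   │
│ ╶─┬─┘ ┌─┴─┴─┐ └───┼─╴ │ └─╴ │
│   │↓ ↲│↱ → ↓│↑ ← ↰│   │     │
├─╴ │ ┌─┘ ╶─┐ └───╴ │ ┌─┴───╴ │
│   │↓│  ↑ ↰│↳ → → ↑│ │       │
│ ╷ │ └───╴ ├───┬───┤ │ ╶───┬─┤
│ │ │↳ → → ↑│   │   │ │     │ │
│ └─┴─╴ ┌───┤ ╷ │ ╷ ╵ ├───┐ ╵ │
│       │   │ │ │ │   │   │   │
│ ╶─┬─┬─┘ ╷ ╵ │ ╵ ├───┤ ┌─┴─┐ │
│   │ │   │   │   │   │ │   │ │
├─┐ │ │ ╶─┴───┴───┴─┐ │ │ ╷ ╵ │
│ │ │ │             │ │ │ │   │
│ ╵ ╵ └───────────┐ ╵ │ ╵ └───┤
│                 │   │       │
└─────────────────┴───┴───────┘

Path to Q:

┌─┬───┬─────────────────┬─────┐
│A│   │                 │     │
│ ╵ ╷ ╵ ┌─┐ ╶───┐ ┌─────┘ ╷ ╷ │
│↓  │   │ │     │ │       │ │ │
│ ┌─┴───┤ └─┬─╴ │ │ ┌─────┤ │ │
│↓│↱ → ↓│   │   │ │ │     │ │ │
│ ╵ ┌─╴ │ ╷ │ ╶─┤ │ │ ╶───┤ │ │
│↳ ↑│↓ ↲│ │ │   │ │ │     │ │ │
├───┤ ╶─┼─┘ └─┐ └─┘ ├───╴ │ │ │
│   │↳ ↓│     │     │     │ │ │
│ ┌─┴─╴ │ ╶───┴─────┘ ┌───┤ └─┤
│ │↓ ← ↲│             │   │   │
│ │ ╶───┴─┐ ┌─╴ ┌─╴ ┌─┘ ╷ ├─╴ │
│ │↳ → → ↓│ │   │   │   │ │   │
│ └───┬─╴ │ │ ╶─┤ ╶─┤ ╶─┤ │ ╶─┤
│     │↓ ↲│ │   │   │   │ │   │
│ ╶─┬─┘ ┌─┴─┴─┐ └───┼─╴ │ └─╴ │
│   │↓ ↲│↱ → ↓│  Q ↰│   │     │
├─╴ │ ┌─┘ ╶─┐ └───╴ │ ┌─┴───╴ │
│   │↓│  ↑ ↰│↳ → → ↑│ │       │
│ ╷ │ └───╴ ├───┬───┤ │ ╶───┬─┤
│ │ │↳ → → ↑│   │   │ │     │ │
│ └─┴─╴ ┌───┤ ╷ │ ╷ ╵ ├───┐ ╵ │
│       │   │ │ │ │   │   │   │
│ ╶─┬─┬─┘ ╷ ╵ │ ╵ ├───┤ ┌─┴─┐ │
│   │ │   │   │   │   │ │   │ │
├─┐ │ │ ╶─┴───┴───┴─┐ │ │ ╷ ╵ │
│ │ │ │             │ │ │ │   │
│ ╵ ╵ └───────────┐ ╵ │ ╵ └───┤
│                 │   │       │
└─────────────────┴───┴───────┘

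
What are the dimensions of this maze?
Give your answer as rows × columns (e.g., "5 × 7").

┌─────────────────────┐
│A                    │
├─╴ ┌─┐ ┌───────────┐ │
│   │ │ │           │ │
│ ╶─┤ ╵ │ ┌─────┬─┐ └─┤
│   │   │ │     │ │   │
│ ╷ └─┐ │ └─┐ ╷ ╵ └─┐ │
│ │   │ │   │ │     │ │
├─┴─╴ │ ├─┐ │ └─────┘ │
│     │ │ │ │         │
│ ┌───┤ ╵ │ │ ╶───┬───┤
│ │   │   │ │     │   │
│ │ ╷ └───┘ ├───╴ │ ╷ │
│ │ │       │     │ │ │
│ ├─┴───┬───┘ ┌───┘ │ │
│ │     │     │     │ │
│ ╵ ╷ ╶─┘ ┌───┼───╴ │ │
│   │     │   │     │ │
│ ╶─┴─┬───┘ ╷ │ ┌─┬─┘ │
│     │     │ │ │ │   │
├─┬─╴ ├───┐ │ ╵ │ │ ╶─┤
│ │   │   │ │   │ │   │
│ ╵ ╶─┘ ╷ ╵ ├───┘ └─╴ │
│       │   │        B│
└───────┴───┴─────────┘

Counting the maze dimensions:
Rows (vertical): 12
Columns (horizontal): 11
Dimensions: 12 × 11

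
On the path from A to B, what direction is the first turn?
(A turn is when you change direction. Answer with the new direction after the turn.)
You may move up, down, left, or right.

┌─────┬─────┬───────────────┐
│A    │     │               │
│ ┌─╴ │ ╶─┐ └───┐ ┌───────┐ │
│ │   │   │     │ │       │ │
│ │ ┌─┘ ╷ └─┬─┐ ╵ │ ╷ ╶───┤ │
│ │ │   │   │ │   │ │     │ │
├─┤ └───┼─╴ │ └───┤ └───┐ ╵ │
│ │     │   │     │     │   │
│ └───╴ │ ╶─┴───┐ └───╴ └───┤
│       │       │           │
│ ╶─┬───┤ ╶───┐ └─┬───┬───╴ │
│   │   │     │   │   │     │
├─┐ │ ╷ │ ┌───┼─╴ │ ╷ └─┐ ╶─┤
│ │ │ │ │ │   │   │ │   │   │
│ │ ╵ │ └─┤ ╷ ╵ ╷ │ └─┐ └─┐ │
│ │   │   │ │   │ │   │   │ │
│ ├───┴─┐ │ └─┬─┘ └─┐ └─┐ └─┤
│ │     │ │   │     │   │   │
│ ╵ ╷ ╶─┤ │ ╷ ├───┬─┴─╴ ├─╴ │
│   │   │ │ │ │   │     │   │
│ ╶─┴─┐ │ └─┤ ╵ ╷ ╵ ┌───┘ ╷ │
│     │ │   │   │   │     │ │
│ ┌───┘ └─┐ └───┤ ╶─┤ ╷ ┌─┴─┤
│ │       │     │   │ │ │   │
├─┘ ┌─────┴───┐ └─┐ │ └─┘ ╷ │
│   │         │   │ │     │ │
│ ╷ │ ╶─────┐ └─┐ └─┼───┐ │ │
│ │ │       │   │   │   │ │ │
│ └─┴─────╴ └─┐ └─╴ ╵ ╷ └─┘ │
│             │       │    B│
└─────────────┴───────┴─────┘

Directions: right, right, down, left, down, down, right, right, down, left, left, left, down, right, down, down, right, up, up, right, down, down, right, down, down, down, right, down, right, right, down, right, down, right, down, right, up, right, down, right, right
First turn direction: down

Solution:

┌─────┬─────┬───────────────┐
│A → ↓│     │               │
│ ┌─╴ │ ╶─┐ └───┐ ┌───────┐ │
│ │↓ ↲│   │     │ │       │ │
│ │ ┌─┘ ╷ └─┬─┐ ╵ │ ╷ ╶───┤ │
│ │↓│   │   │ │   │ │     │ │
├─┤ └───┼─╴ │ └───┤ └───┐ ╵ │
│ │↳ → ↓│   │     │     │   │
│ └───╴ │ ╶─┴───┐ └───╴ └───┤
│↓ ← ← ↲│       │           │
│ ╶─┬───┤ ╶───┐ └─┬───┬───╴ │
│↳ ↓│↱ ↓│     │   │   │     │
├─┐ │ ╷ │ ┌───┼─╴ │ ╷ └─┐ ╶─┤
│ │↓│↑│↓│ │   │   │ │   │   │
│ │ ╵ │ └─┤ ╷ ╵ ╷ │ └─┐ └─┐ │
│ │↳ ↑│↳ ↓│ │   │ │   │   │ │
│ ├───┴─┐ │ └─┬─┘ └─┐ └─┐ └─┤
│ │     │↓│   │     │   │   │
│ ╵ ╷ ╶─┤ │ ╷ ├───┬─┴─╴ ├─╴ │
│   │   │↓│ │ │   │     │   │
│ ╶─┴─┐ │ └─┤ ╵ ╷ ╵ ┌───┘ ╷ │
│     │ │↳ ↓│   │   │     │ │
│ ┌───┘ └─┐ └───┤ ╶─┤ ╷ ┌─┴─┤
│ │       │↳ → ↓│   │ │ │   │
├─┘ ┌─────┴───┐ └─┐ │ └─┘ ╷ │
│   │         │↳ ↓│ │     │ │
│ ╷ │ ╶─────┐ └─┐ └─┼───┐ │ │
│ │ │       │   │↳ ↓│↱ ↓│ │ │
│ └─┴─────╴ └─┐ └─╴ ╵ ╷ └─┘ │
│             │    ↳ ↑│↳ → B│
└─────────────┴───────┴─────┘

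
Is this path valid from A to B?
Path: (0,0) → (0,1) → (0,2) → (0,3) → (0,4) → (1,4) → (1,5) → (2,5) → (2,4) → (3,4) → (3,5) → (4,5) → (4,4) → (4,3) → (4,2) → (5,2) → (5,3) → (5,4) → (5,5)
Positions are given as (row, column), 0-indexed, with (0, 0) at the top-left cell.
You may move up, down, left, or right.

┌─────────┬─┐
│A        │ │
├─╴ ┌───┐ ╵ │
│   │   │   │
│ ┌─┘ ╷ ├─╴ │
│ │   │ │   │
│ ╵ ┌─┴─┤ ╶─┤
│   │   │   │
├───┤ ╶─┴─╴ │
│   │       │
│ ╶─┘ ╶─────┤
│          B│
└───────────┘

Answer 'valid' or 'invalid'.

Checking path validity:
Result: All consecutive moves are passable.

valid

Correct solution:

┌─────────┬─┐
│A → → → ↓│ │
├─╴ ┌───┐ ╵ │
│   │   │↳ ↓│
│ ┌─┘ ╷ ├─╴ │
│ │   │ │↓ ↲│
│ ╵ ┌─┴─┤ ╶─┤
│   │   │↳ ↓│
├───┤ ╶─┴─╴ │
│   │↓ ← ← ↲│
│ ╶─┘ ╶─────┤
│    ↳ → → B│
└───────────┘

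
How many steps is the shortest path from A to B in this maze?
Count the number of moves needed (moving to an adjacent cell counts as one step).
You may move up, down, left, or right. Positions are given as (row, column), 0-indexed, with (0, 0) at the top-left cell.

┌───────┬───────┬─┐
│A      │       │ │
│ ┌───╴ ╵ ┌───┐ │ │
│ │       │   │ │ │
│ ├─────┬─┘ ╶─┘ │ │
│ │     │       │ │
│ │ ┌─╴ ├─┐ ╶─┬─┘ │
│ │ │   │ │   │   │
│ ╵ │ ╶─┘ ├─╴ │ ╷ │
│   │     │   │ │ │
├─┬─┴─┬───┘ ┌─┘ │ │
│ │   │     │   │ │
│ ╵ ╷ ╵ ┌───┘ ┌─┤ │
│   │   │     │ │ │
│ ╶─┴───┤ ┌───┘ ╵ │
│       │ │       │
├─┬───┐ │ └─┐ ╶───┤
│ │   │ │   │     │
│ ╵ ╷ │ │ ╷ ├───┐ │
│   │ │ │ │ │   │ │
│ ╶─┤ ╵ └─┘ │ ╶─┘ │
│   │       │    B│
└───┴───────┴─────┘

Using BFS to find shortest path:
Start: (0, 0), End: (10, 8)
Path found:
(0,0) → (0,1) → (0,2) → (0,3) → (1,3) → (1,4) → (0,4) → (0,5) → (0,6) → (0,7) → (1,7) → (2,7) → (2,6) → (2,5) → (3,5) → (3,6) → (4,6) → (4,5) → (5,5) → (5,4) → (5,3) → (6,3) → (6,2) → (5,2) → (5,1) → (6,1) → (6,0) → (7,0) → (7,1) → (7,2) → (7,3) → (8,3) → (9,3) → (10,3) → (10,4) → (10,5) → (9,5) → (8,5) → (8,4) → (7,4) → (6,4) → (6,5) → (6,6) → (5,6) → (5,7) → (4,7) → (3,7) → (3,8) → (4,8) → (5,8) → (6,8) → (7,8) → (7,7) → (7,6) → (8,6) → (8,7) → (8,8) → (9,8) → (10,8)
Number of steps: 58

Solution:

┌───────┬───────┬─┐
│A → → ↓│↱ → → ↓│ │
│ ┌───╴ ╵ ┌───┐ │ │
│ │    ↳ ↑│   │↓│ │
│ ├─────┬─┘ ╶─┘ │ │
│ │     │  ↓ ← ↲│ │
│ │ ┌─╴ ├─┐ ╶─┬─┘ │
│ │ │   │ │↳ ↓│↱ ↓│
│ ╵ │ ╶─┘ ├─╴ │ ╷ │
│   │     │↓ ↲│↑│↓│
├─┬─┴─┬───┘ ┌─┘ │ │
│ │↓ ↰│↓ ← ↲│↱ ↑│↓│
│ ╵ ╷ ╵ ┌───┘ ┌─┤ │
│↓ ↲│↑ ↲│↱ → ↑│ │↓│
│ ╶─┴───┤ ┌───┘ ╵ │
│↳ → → ↓│↑│  ↓ ← ↲│
├─┬───┐ │ └─┐ ╶───┤
│ │   │↓│↑ ↰│↳ → ↓│
│ ╵ ╷ │ │ ╷ ├───┐ │
│   │ │↓│ │↑│   │↓│
│ ╶─┤ ╵ └─┘ │ ╶─┘ │
│   │  ↳ → ↑│    B│
└───┴───────┴─────┘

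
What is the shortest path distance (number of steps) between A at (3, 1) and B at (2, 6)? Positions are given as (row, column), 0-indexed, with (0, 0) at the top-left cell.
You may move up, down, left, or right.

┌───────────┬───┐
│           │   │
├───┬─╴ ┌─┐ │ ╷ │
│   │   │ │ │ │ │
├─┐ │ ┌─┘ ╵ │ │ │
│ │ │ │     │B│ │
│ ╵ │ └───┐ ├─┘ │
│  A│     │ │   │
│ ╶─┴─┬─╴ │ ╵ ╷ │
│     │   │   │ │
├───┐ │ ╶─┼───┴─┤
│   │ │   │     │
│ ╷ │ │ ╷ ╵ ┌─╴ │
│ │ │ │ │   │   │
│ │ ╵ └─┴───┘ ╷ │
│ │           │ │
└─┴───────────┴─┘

Finding path from (3, 1) to (2, 6):
Path: (3,1) → (3,0) → (4,0) → (4,1) → (4,2) → (5,2) → (6,2) → (7,2) → (7,3) → (7,4) → (7,5) → (7,6) → (6,6) → (6,7) → (5,7) → (5,6) → (5,5) → (6,5) → (6,4) → (5,4) → (5,3) → (4,3) → (4,4) → (3,4) → (3,3) → (3,2) → (2,2) → (1,2) → (1,3) → (0,3) → (0,4) → (0,5) → (1,5) → (2,5) → (3,5) → (4,5) → (4,6) → (3,6) → (3,7) → (2,7) → (1,7) → (0,7) → (0,6) → (1,6) → (2,6)
Distance: 44 steps

Solution:

┌───────────┬───┐
│      ↱ → ↓│↓ ↰│
├───┬─╴ ┌─┐ │ ╷ │
│   │↱ ↑│ │↓│↓│↑│
├─┐ │ ┌─┘ ╵ │ │ │
│ │ │↑│    ↓│B│↑│
│ ╵ │ └───┐ ├─┘ │
│↓ A│↑ ← ↰│↓│↱ ↑│
│ ╶─┴─┬─╴ │ ╵ ╷ │
│↳ → ↓│↱ ↑│↳ ↑│ │
├───┐ │ ╶─┼───┴─┤
│   │↓│↑ ↰│↓ ← ↰│
│ ╷ │ │ ╷ ╵ ┌─╴ │
│ │ │↓│ │↑ ↲│↱ ↑│
│ │ ╵ └─┴───┘ ╷ │
│ │  ↳ → → → ↑│ │
└─┴───────────┴─┘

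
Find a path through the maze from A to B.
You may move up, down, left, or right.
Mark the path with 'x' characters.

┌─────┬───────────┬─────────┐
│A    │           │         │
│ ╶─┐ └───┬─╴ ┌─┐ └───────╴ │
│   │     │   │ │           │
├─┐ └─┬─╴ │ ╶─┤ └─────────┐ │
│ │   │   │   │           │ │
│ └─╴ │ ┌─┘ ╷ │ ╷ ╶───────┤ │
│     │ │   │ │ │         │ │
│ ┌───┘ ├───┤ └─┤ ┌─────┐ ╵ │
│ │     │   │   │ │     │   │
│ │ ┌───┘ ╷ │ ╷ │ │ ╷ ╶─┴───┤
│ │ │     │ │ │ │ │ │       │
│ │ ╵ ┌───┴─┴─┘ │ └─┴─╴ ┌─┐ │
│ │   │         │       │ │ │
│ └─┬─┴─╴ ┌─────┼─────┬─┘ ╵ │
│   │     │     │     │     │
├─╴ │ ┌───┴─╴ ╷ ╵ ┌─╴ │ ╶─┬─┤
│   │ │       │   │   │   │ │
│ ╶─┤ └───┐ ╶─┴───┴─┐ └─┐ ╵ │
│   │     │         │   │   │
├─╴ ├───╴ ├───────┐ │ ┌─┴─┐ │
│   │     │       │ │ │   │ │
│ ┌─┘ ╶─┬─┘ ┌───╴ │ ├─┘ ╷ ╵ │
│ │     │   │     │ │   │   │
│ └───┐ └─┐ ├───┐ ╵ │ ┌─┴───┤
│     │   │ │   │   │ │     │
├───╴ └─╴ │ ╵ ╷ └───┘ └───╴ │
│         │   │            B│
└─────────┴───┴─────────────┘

Finding the shortest path through the maze:
Path length: 98 steps
Directions: down → right → down → right → down → left → left → down → down → down → down → right → down → left → down → right → down → left → down → down → right → right → down → right → right → up → left → up → left → up → right → right → up → left → left → up → up → right → right → up → right → right → right → up → up → left → up → up → left → up → right → up → right → right → down → right → right → right → right → right → down → down → down → left → up → left → left → left → left → down → down → down → right → right → right → up → right → right → down → down → left → left → down → right → down → right → down → down → left → up → left → down → left → down → down → right → right → right

Solution:

┌─────┬───────────┬─────────┐
│A    │      x x x│         │
│ ╶─┐ └───┬─╴ ┌─┐ └───────╴ │
│x x│     │x x│ │x x x x x x│
├─┐ └─┬─╴ │ ╶─┤ └─────────┐ │
│ │x x│   │x x│           │x│
│ └─╴ │ ┌─┘ ╷ │ ╷ ╶───────┤ │
│x x x│ │   │x│ │x x x x x│x│
│ ┌───┘ ├───┤ └─┤ ┌─────┐ ╵ │
│x│     │   │x x│x│     │x x│
│ │ ┌───┘ ╷ │ ╷ │ │ ╷ ╶─┴───┤
│x│ │     │ │ │x│x│ │  x x x│
│ │ ╵ ┌───┴─┴─┘ │ └─┴─╴ ┌─┐ │
│x│   │  x x x x│x x x x│ │x│
│ └─┬─┴─╴ ┌─────┼─────┬─┘ ╵ │
│x x│x x x│     │     │x x x│
├─╴ │ ┌───┴─╴ ╷ ╵ ┌─╴ │ ╶─┬─┤
│x x│x│       │   │   │x x│ │
│ ╶─┤ └───┐ ╶─┴───┴─┐ └─┐ ╵ │
│x x│x x x│         │   │x x│
├─╴ ├───╴ ├───────┐ │ ┌─┴─┐ │
│x x│x x x│       │ │ │x x│x│
│ ┌─┘ ╶─┬─┘ ┌───╴ │ ├─┘ ╷ ╵ │
│x│  x x│   │     │ │x x│x x│
│ └───┐ └─┐ ├───┐ ╵ │ ┌─┴───┤
│x x x│x x│ │   │   │x│     │
├───╴ └─╴ │ ╵ ╷ └───┘ └───╴ │
│    x x x│   │      x x x B│
└─────────┴───┴─────────────┘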